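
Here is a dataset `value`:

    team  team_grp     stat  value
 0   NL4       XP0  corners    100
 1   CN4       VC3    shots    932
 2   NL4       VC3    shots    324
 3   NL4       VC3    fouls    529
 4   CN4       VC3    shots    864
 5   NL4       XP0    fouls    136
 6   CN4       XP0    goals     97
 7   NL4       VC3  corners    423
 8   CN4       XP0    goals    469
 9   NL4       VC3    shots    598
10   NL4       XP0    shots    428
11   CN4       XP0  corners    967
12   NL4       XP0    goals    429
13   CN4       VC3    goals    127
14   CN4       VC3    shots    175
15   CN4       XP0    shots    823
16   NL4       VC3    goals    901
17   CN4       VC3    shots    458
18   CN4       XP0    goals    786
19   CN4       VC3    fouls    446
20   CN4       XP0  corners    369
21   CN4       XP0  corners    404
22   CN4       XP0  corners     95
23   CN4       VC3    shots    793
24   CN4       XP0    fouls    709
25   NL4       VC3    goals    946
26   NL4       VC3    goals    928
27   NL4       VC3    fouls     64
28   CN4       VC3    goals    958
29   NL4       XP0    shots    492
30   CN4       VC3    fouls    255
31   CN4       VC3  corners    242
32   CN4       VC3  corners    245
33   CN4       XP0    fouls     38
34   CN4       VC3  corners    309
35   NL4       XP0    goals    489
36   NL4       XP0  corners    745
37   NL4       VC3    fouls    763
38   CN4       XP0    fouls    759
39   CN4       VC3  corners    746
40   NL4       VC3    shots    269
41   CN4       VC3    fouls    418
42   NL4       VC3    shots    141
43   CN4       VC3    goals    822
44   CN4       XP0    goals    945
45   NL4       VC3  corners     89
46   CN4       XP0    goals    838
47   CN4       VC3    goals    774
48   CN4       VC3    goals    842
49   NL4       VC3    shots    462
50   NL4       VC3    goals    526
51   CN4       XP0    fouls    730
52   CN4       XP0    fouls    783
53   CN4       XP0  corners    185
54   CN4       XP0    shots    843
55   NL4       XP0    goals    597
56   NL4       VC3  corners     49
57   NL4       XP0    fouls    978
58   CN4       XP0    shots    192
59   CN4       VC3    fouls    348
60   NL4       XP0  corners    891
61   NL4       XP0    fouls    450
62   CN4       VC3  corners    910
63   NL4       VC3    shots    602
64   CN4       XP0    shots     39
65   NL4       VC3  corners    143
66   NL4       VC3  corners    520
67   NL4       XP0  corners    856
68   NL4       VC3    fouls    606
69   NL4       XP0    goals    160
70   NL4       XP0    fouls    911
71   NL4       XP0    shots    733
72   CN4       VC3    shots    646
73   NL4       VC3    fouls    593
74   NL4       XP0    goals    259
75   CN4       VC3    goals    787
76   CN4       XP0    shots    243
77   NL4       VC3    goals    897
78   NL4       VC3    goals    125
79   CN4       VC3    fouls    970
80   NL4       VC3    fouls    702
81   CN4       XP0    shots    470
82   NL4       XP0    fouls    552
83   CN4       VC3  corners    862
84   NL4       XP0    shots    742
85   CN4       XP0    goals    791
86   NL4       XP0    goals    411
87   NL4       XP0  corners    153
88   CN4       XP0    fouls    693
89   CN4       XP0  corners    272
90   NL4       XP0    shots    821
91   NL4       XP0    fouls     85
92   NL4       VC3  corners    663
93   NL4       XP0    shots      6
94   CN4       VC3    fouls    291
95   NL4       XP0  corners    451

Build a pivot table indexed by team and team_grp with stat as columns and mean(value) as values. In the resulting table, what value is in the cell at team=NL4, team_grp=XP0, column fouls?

518.67

Rows with team=NL4, team_grp=XP0 and stat=fouls: value values are 136, 978, 450, 911, 552, 85.
(136 + 978 + 450 + 911 + 552 + 85) / 6 = 518.67.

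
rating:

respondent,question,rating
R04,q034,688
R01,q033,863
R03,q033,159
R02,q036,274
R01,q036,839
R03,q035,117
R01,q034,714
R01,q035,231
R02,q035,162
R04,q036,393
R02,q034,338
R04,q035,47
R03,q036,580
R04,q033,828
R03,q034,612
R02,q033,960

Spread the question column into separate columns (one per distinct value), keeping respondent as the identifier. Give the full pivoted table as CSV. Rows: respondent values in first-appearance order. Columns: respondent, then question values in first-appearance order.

Columns: respondent plus the 4 distinct question values (q034, q033, q036, q035).
For example, row R04 column q034 takes rating=688 from the long row (R04, q034).

respondent,q034,q033,q036,q035
R04,688,828,393,47
R01,714,863,839,231
R03,612,159,580,117
R02,338,960,274,162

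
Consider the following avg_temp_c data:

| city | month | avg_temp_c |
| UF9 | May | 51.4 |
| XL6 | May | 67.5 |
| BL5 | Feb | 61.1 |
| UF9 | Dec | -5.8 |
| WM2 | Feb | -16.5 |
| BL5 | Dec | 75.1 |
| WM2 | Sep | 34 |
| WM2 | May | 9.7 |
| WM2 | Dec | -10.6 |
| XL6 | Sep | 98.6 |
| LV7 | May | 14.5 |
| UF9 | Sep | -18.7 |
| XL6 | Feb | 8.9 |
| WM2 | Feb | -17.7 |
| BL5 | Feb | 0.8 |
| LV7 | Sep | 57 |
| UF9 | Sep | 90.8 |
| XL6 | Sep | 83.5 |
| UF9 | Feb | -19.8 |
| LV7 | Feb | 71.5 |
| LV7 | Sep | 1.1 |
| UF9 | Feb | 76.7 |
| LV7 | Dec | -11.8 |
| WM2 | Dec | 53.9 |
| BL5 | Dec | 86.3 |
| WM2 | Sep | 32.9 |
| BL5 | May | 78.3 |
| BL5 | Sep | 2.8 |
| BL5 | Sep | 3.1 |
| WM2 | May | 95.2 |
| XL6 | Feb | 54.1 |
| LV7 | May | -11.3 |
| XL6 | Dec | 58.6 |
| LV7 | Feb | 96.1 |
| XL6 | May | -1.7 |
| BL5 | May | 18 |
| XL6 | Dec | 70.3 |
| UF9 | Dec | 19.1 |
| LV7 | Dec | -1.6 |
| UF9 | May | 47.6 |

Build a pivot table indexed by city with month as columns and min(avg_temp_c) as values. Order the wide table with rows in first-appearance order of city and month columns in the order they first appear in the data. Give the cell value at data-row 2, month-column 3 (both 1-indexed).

58.6

With rows in first-appearance order of city, row 2 is city=XL6. month columns in first-appearance order: May, Feb, Dec, Sep; column 3 is Dec.
Long rows with city=XL6, month=Dec: min(58.6, 70.3) = 58.6.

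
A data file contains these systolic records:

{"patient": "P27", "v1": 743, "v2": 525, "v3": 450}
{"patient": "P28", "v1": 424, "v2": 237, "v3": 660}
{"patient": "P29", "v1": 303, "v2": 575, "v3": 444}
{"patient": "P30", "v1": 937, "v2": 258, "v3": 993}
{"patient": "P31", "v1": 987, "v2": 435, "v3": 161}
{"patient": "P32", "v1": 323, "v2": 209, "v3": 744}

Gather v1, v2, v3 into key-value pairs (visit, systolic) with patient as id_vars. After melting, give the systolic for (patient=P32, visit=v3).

744

Unpivoting turns each (patient, wide-column) pair into one long row.
The wide cell at row P32, column v3 holds 744, so the long row (P32, v3) has systolic=744.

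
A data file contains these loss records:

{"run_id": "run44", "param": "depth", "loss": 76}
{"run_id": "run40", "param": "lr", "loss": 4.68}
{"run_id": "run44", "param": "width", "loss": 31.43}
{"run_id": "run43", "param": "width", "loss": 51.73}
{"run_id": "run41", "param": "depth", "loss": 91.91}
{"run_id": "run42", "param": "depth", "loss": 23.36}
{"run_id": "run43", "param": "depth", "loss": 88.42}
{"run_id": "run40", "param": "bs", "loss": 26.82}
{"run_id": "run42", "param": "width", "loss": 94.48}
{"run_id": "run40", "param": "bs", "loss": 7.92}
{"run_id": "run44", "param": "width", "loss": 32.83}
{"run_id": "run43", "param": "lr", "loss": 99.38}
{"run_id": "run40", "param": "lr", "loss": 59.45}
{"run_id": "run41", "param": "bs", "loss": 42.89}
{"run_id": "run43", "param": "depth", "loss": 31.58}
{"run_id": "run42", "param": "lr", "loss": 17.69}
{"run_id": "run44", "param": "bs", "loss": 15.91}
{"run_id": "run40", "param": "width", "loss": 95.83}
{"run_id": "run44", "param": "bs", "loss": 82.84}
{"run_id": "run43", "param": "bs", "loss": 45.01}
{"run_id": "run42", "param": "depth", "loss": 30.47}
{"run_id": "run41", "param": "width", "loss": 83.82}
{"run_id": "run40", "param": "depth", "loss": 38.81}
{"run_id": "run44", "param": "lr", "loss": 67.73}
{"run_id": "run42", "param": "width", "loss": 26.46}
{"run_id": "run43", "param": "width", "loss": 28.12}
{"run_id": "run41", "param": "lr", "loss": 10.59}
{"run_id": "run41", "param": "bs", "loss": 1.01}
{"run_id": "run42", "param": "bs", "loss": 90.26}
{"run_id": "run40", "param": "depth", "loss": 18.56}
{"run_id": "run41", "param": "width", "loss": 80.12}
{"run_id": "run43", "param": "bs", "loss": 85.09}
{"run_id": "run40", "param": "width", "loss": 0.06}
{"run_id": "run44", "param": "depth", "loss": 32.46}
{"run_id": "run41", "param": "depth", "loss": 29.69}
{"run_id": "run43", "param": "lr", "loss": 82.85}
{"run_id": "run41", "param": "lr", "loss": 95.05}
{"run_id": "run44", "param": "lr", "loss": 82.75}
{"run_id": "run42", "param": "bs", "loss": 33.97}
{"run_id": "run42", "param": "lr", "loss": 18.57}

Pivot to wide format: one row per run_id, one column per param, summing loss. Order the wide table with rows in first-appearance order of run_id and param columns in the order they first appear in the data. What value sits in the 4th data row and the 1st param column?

With rows in first-appearance order of run_id, row 4 is run_id=run41. param columns in first-appearance order: depth, lr, width, bs; column 1 is depth.
Long rows with run_id=run41, param=depth: 91.91 + 29.69 = 121.60.

121.60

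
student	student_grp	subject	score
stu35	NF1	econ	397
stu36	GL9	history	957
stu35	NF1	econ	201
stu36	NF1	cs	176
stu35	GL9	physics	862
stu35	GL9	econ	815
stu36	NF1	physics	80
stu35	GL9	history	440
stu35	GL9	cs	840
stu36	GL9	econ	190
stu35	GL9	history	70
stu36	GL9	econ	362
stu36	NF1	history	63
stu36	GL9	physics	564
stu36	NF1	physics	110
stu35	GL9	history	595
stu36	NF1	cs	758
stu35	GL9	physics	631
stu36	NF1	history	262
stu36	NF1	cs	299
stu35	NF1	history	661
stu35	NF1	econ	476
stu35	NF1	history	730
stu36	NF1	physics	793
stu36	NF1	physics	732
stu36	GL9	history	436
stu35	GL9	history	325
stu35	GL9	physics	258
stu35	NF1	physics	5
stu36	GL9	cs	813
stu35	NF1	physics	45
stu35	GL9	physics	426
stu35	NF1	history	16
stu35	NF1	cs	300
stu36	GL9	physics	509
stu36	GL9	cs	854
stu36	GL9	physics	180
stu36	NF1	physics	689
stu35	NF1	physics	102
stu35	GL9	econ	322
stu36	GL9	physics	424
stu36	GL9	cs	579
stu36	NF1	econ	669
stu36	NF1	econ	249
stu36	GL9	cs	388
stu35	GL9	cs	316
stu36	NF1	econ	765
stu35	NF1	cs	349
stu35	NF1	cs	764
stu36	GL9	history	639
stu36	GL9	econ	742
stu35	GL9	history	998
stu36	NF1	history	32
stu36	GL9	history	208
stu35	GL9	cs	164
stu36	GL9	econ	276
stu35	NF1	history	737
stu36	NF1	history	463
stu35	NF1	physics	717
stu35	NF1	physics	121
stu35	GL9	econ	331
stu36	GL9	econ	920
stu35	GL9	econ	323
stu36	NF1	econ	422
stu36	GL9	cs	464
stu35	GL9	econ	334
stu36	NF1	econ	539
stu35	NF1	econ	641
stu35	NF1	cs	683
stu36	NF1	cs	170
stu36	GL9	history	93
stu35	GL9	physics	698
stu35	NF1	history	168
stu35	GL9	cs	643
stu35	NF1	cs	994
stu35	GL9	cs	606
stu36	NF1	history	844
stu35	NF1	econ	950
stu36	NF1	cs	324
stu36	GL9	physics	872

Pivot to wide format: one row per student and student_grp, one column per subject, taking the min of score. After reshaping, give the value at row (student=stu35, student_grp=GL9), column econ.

Rows with student=stu35, student_grp=GL9 and subject=econ: score values are 815, 322, 331, 323, 334.
min(815, 322, 331, 323, 334) = 322.

322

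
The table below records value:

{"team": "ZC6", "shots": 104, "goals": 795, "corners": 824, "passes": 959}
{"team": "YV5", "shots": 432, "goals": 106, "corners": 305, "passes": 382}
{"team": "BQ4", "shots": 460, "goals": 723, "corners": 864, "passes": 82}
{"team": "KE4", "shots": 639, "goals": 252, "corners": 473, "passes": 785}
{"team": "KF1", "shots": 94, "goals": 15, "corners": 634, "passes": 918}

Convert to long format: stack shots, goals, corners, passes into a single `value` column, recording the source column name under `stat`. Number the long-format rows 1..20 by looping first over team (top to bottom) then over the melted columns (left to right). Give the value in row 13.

20 rows total (5 × 4). Row 13: index ⌊(13-1)/4⌋ = 3 into team → KE4; (13-1) mod 4 = 0 into the melted columns → shots.
So row 13 is (KE4, shots, 639); value = 639.

639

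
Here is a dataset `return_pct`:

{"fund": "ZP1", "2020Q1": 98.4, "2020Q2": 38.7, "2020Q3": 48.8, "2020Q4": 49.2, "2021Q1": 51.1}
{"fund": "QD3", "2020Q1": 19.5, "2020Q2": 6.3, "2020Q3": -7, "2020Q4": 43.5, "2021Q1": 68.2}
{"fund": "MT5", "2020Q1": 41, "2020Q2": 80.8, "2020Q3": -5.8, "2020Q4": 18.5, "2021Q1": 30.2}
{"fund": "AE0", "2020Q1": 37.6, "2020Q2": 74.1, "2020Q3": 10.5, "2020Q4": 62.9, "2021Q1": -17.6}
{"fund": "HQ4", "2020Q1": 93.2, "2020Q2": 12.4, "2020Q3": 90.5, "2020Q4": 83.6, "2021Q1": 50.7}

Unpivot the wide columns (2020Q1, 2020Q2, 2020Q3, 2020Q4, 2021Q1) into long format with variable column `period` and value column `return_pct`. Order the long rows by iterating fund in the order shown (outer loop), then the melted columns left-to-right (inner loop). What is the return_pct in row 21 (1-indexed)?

93.2

25 rows total (5 × 5). Row 21: index ⌊(21-1)/5⌋ = 4 into fund → HQ4; (21-1) mod 5 = 0 into the melted columns → 2020Q1.
So row 21 is (HQ4, 2020Q1, 93.2); return_pct = 93.2.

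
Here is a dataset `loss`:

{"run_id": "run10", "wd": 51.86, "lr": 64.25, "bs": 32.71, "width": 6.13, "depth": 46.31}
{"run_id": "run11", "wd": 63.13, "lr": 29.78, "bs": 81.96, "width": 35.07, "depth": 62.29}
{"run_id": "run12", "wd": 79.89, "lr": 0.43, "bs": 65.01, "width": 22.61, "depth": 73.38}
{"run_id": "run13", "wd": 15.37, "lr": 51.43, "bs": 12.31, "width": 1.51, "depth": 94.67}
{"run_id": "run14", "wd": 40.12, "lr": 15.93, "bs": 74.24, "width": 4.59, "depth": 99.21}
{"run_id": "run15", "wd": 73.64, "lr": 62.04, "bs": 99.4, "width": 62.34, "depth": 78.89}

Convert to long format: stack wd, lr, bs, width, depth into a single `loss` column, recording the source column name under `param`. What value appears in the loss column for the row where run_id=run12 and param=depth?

Unpivoting turns each (run_id, wide-column) pair into one long row.
The wide cell at row run12, column depth holds 73.38, so the long row (run12, depth) has loss=73.38.

73.38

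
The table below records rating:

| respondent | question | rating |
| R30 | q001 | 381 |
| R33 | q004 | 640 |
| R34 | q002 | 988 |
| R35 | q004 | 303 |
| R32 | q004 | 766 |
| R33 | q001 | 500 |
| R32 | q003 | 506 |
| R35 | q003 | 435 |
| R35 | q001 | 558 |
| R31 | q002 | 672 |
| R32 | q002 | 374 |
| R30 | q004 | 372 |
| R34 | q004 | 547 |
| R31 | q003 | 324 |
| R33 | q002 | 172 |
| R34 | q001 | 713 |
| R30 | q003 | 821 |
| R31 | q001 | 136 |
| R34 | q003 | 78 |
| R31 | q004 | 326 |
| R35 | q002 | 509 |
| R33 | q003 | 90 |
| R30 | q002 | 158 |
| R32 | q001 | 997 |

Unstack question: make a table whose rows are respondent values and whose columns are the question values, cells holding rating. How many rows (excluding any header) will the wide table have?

6 distinct respondent values → 6 rows.

6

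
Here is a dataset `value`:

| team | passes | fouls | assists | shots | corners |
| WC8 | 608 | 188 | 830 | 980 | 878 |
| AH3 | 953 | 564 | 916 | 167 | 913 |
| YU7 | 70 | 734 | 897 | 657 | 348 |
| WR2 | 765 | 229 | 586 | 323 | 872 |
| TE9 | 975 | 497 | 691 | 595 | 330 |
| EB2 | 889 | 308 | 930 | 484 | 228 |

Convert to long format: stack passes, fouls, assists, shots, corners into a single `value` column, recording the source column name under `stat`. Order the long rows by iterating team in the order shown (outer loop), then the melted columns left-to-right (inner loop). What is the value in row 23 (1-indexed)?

691

30 rows total (6 × 5). Row 23: index ⌊(23-1)/5⌋ = 4 into team → TE9; (23-1) mod 5 = 2 into the melted columns → assists.
So row 23 is (TE9, assists, 691); value = 691.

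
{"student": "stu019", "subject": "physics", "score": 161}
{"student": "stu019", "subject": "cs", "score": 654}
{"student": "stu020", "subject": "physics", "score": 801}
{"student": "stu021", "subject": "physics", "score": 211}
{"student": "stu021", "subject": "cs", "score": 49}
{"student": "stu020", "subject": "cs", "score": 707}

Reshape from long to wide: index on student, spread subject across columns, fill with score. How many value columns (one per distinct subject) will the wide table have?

2 distinct subject values: cs, physics.

2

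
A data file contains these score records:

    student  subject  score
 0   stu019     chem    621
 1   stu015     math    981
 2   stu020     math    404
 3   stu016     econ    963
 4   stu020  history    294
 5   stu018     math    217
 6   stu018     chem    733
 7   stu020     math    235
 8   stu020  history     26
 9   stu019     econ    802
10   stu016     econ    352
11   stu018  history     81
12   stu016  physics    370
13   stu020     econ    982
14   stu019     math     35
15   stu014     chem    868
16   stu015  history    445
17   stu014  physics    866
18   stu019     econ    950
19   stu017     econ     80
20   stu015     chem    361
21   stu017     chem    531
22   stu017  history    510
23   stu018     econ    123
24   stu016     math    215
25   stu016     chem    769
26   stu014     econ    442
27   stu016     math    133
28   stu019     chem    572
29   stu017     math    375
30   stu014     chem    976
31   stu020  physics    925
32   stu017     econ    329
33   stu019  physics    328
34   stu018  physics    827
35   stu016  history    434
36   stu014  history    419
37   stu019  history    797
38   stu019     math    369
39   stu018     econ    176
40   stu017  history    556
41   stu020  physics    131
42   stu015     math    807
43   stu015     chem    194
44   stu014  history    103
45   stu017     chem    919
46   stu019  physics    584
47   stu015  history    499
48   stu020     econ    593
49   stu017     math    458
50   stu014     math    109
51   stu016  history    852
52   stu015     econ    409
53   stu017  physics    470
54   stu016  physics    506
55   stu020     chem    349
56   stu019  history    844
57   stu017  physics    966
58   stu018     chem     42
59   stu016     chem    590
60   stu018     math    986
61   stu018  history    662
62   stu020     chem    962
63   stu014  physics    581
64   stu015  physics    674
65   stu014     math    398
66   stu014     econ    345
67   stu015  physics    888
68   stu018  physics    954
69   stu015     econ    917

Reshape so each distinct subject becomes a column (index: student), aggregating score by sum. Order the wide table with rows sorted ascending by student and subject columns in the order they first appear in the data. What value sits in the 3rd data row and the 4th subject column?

1286

With rows sorted ascending by student, row 3 is student=stu016. subject columns in first-appearance order: chem, math, econ, history, physics; column 4 is history.
Long rows with student=stu016, subject=history: 434 + 852 = 1286.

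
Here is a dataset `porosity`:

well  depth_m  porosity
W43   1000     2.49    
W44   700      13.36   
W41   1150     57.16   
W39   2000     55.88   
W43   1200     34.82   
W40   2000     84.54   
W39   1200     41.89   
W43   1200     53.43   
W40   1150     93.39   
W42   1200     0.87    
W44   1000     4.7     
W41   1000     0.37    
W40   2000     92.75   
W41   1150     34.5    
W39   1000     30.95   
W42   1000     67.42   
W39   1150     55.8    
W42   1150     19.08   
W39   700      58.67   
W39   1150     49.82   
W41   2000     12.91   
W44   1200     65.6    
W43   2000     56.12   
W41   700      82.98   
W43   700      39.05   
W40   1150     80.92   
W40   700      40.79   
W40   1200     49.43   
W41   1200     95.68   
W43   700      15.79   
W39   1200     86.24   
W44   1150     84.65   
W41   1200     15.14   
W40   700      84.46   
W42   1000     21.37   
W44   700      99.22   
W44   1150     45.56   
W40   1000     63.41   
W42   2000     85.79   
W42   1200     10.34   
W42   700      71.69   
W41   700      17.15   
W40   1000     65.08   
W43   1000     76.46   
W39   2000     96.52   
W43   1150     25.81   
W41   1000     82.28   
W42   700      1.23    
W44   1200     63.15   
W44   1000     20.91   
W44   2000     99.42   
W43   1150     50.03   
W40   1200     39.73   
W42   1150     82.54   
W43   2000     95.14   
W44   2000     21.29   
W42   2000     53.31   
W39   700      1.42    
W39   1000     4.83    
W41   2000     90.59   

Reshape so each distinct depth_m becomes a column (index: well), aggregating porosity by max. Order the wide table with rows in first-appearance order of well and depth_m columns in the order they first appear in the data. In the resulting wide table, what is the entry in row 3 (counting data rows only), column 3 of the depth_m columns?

With rows in first-appearance order of well, row 3 is well=W41. depth_m columns in first-appearance order: 1000, 700, 1150, 2000, 1200; column 3 is 1150.
Long rows with well=W41, depth_m=1150: max(57.16, 34.5) = 57.16.

57.16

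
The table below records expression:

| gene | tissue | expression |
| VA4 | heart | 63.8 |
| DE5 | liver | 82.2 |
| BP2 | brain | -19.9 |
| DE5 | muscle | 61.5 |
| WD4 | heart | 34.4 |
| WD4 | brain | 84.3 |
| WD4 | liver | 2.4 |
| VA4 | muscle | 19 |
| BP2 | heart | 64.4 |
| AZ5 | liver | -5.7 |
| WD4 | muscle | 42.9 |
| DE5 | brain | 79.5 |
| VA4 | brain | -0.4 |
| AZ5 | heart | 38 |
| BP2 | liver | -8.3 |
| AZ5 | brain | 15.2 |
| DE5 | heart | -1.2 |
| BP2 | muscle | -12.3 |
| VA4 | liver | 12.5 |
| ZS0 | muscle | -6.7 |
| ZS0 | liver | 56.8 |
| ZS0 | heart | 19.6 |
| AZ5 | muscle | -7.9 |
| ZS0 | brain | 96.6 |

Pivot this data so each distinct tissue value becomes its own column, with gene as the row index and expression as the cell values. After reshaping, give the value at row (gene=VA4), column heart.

Wide layout: rows indexed by gene, columns are the 4 distinct tissue values (heart, liver, brain, muscle).
Cell (gene=VA4, tissue=heart) draws from the long row where gene=VA4 and tissue=heart, which has expression=63.8.

63.8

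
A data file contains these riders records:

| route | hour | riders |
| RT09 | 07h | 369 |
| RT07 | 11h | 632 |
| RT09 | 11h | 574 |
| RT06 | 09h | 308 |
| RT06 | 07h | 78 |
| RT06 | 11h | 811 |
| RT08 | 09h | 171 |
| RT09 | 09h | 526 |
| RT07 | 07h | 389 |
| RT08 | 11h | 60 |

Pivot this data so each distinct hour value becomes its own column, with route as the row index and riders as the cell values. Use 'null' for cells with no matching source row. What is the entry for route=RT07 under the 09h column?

null

No long-format row has route=RT07 and hour=09h, so the cell is null.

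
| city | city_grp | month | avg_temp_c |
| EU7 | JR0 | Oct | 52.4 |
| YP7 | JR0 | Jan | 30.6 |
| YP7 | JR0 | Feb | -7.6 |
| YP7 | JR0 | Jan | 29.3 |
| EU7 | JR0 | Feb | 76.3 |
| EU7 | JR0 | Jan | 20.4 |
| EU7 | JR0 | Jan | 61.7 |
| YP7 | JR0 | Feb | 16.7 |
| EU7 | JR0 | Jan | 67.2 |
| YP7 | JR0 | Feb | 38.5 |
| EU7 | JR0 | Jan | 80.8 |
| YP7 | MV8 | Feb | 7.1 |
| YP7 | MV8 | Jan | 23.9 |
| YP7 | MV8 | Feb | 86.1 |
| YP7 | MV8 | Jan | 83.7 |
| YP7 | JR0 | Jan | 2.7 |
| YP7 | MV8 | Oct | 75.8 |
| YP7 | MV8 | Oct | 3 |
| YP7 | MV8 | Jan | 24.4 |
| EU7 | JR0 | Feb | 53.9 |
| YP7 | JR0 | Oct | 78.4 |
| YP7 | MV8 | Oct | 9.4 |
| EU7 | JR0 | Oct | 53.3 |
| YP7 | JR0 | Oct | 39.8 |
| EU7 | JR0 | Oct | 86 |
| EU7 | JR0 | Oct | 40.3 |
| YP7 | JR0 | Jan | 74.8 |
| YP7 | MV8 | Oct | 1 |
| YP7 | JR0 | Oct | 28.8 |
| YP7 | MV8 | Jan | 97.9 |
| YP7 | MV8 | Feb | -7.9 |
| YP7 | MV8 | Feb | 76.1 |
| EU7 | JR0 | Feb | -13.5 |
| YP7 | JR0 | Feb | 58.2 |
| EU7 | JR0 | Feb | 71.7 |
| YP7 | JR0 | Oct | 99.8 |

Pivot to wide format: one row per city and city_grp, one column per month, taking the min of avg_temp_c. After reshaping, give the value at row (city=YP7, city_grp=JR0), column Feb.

Rows with city=YP7, city_grp=JR0 and month=Feb: avg_temp_c values are -7.6, 16.7, 38.5, 58.2.
min(-7.6, 16.7, 38.5, 58.2) = -7.6.

-7.6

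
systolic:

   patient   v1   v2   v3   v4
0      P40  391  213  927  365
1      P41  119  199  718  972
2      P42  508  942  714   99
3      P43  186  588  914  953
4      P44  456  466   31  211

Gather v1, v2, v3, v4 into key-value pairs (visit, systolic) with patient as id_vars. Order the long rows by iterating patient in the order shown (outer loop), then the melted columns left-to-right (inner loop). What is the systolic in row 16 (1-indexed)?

20 rows total (5 × 4). Row 16: index ⌊(16-1)/4⌋ = 3 into patient → P43; (16-1) mod 4 = 3 into the melted columns → v4.
So row 16 is (P43, v4, 953); systolic = 953.

953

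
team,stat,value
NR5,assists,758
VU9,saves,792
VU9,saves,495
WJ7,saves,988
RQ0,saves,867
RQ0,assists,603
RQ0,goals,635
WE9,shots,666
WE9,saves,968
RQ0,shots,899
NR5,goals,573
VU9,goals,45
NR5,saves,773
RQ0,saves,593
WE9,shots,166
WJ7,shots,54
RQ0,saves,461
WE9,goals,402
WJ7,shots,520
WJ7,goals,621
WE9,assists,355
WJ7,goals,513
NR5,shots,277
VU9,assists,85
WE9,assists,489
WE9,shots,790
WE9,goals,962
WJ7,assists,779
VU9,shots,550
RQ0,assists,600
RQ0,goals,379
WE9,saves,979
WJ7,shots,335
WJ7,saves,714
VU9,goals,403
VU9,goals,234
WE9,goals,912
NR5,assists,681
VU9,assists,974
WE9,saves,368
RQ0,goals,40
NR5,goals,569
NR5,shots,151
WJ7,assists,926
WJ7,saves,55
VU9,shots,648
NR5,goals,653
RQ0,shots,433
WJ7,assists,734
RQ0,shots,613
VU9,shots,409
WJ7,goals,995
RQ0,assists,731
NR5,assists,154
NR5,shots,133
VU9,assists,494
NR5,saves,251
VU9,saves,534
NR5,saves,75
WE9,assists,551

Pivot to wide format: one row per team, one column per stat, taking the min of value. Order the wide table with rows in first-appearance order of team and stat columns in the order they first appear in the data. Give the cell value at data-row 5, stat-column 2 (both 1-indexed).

368

With rows in first-appearance order of team, row 5 is team=WE9. stat columns in first-appearance order: assists, saves, goals, shots; column 2 is saves.
Long rows with team=WE9, stat=saves: min(968, 979, 368) = 368.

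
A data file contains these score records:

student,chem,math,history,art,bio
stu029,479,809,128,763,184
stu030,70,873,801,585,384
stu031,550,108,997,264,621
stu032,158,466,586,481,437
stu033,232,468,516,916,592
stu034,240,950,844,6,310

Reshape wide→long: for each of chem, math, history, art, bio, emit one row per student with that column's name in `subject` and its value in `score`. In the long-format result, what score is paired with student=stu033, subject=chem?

Unpivoting turns each (student, wide-column) pair into one long row.
The wide cell at row stu033, column chem holds 232, so the long row (stu033, chem) has score=232.

232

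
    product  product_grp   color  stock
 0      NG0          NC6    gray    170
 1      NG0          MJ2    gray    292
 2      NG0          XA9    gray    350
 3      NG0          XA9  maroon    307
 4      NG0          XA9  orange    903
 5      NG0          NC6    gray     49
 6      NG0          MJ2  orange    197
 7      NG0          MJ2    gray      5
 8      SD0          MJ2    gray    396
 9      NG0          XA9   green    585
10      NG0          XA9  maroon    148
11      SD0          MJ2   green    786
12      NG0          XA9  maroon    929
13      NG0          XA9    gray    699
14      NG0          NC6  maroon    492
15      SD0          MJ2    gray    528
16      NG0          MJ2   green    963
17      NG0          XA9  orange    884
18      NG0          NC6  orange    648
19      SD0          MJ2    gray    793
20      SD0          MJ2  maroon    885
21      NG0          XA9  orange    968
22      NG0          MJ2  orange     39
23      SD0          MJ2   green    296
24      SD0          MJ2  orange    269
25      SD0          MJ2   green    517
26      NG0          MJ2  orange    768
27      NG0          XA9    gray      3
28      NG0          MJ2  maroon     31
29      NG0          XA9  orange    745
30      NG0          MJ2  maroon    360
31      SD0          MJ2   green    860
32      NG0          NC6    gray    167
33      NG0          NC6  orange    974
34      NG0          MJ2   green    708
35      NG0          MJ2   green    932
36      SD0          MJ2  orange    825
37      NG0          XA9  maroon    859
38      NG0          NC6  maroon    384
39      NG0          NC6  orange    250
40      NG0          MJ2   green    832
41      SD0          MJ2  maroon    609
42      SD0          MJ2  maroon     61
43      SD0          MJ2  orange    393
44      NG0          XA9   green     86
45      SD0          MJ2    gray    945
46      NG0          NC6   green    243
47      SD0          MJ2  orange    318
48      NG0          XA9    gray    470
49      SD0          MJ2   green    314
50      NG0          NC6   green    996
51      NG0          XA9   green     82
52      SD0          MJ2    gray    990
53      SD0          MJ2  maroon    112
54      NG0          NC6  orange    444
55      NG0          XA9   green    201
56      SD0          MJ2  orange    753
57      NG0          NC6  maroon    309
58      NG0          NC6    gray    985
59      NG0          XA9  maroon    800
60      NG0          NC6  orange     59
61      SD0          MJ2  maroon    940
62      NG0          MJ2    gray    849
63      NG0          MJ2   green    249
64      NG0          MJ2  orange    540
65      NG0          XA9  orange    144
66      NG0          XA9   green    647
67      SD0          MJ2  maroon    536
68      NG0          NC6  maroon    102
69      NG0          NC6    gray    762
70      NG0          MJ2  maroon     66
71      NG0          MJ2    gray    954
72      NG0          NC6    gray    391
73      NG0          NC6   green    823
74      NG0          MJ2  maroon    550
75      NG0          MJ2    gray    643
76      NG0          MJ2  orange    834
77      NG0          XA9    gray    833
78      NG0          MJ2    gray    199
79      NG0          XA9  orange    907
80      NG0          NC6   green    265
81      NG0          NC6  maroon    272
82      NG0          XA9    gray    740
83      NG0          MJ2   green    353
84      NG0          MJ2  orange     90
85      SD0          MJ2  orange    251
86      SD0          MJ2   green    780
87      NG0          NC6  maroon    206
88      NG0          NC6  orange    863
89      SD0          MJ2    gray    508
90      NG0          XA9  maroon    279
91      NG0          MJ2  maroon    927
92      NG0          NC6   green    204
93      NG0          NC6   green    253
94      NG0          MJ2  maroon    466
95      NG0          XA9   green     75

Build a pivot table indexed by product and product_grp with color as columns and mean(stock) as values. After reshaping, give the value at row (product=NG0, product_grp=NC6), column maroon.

294.17

Rows with product=NG0, product_grp=NC6 and color=maroon: stock values are 492, 384, 309, 102, 272, 206.
(492 + 384 + 309 + 102 + 272 + 206) / 6 = 294.17.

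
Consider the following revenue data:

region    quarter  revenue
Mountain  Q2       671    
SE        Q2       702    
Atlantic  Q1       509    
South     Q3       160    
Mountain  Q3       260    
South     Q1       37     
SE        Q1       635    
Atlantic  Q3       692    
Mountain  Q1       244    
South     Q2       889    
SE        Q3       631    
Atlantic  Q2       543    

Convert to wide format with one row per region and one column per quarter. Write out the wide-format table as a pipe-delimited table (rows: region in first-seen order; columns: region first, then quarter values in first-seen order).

| region | Q2 | Q1 | Q3 |
| Mountain | 671 | 244 | 260 |
| SE | 702 | 635 | 631 |
| Atlantic | 543 | 509 | 692 |
| South | 889 | 37 | 160 |

Columns: region plus the 3 distinct quarter values (Q2, Q1, Q3).
For example, row Mountain column Q2 takes revenue=671 from the long row (Mountain, Q2).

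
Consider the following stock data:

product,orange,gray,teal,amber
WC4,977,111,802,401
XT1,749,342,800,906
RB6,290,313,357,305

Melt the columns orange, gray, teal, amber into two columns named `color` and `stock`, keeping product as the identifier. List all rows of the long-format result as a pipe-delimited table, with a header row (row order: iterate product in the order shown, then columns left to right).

| product | color | stock |
| WC4 | orange | 977 |
| WC4 | gray | 111 |
| WC4 | teal | 802 |
| WC4 | amber | 401 |
| XT1 | orange | 749 |
| XT1 | gray | 342 |
| XT1 | teal | 800 |
| XT1 | amber | 906 |
| RB6 | orange | 290 |
| RB6 | gray | 313 |
| RB6 | teal | 357 |
| RB6 | amber | 305 |

Each (product, column) pair becomes one row: 3 × 4 = 12 rows.
For example, (WC4, orange) → stock=977.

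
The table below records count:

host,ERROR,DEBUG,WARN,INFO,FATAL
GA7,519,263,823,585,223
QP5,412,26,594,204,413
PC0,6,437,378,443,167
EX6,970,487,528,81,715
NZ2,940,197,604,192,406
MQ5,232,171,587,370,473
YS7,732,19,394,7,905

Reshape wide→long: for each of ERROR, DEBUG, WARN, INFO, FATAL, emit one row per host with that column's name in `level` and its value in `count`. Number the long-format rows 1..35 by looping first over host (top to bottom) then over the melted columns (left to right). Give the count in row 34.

7

35 rows total (7 × 5). Row 34: index ⌊(34-1)/5⌋ = 6 into host → YS7; (34-1) mod 5 = 3 into the melted columns → INFO.
So row 34 is (YS7, INFO, 7); count = 7.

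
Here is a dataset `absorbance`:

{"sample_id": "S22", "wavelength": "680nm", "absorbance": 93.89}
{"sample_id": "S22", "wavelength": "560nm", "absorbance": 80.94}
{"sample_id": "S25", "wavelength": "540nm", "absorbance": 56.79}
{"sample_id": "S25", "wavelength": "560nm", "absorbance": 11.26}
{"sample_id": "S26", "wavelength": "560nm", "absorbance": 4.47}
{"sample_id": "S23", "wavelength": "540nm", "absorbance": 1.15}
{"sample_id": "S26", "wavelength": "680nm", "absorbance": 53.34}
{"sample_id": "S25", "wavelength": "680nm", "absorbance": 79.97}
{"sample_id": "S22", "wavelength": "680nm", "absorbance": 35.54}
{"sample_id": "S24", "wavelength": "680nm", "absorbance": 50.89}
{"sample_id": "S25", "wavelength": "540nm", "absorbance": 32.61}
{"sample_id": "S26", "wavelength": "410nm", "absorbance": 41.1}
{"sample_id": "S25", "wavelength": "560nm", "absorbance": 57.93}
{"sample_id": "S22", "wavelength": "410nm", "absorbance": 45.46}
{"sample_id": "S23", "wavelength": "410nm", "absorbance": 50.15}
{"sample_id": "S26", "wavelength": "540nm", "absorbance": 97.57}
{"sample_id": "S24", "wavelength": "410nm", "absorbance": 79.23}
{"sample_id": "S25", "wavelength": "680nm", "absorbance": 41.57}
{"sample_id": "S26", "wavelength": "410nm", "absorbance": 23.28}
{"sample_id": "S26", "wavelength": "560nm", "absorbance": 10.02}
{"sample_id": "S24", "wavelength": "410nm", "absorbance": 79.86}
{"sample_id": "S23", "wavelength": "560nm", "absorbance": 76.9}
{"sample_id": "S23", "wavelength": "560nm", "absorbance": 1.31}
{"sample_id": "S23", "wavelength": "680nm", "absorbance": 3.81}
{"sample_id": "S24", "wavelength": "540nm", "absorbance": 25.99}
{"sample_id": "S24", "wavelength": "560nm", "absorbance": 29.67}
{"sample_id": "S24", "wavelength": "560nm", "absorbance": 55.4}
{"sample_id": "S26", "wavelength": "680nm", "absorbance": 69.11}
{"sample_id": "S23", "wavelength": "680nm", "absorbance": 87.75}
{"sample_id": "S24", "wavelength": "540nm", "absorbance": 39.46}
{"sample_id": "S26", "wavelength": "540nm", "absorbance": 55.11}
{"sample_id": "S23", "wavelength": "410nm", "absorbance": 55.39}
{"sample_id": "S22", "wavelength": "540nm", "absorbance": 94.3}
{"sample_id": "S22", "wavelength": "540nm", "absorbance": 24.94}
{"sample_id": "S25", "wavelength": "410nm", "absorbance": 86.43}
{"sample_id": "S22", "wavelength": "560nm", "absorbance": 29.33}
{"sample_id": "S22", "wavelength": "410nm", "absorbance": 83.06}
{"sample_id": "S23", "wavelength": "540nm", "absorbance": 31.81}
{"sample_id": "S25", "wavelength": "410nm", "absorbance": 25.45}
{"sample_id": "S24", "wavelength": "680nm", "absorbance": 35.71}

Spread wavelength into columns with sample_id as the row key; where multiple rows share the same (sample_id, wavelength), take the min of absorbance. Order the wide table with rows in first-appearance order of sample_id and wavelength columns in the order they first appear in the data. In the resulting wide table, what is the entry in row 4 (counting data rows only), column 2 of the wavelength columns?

With rows in first-appearance order of sample_id, row 4 is sample_id=S23. wavelength columns in first-appearance order: 680nm, 560nm, 540nm, 410nm; column 2 is 560nm.
Long rows with sample_id=S23, wavelength=560nm: min(76.9, 1.31) = 1.31.

1.31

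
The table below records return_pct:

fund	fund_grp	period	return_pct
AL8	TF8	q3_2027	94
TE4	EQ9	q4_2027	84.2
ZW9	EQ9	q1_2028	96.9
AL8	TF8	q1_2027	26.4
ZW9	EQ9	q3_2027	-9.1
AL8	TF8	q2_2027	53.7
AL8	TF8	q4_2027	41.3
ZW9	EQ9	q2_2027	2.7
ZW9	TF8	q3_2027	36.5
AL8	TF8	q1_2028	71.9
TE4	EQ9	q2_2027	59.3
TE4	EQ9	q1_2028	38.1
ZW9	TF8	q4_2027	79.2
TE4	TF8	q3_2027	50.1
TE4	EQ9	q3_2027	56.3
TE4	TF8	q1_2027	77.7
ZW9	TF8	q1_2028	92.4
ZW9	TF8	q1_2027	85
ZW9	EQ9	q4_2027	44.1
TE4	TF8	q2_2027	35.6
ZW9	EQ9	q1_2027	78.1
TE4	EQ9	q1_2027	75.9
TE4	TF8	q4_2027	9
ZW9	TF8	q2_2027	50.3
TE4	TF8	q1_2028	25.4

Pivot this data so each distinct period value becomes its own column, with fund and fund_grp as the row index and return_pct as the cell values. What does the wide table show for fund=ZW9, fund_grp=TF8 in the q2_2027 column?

50.3

Wide layout: rows indexed by fund and fund_grp, columns are the 5 distinct period values (q3_2027, q4_2027, q1_2028, q1_2027, q2_2027).
Cell (fund=ZW9, fund_grp=TF8, period=q2_2027) draws from the long row where fund=ZW9, fund_grp=TF8 and period=q2_2027, which has return_pct=50.3.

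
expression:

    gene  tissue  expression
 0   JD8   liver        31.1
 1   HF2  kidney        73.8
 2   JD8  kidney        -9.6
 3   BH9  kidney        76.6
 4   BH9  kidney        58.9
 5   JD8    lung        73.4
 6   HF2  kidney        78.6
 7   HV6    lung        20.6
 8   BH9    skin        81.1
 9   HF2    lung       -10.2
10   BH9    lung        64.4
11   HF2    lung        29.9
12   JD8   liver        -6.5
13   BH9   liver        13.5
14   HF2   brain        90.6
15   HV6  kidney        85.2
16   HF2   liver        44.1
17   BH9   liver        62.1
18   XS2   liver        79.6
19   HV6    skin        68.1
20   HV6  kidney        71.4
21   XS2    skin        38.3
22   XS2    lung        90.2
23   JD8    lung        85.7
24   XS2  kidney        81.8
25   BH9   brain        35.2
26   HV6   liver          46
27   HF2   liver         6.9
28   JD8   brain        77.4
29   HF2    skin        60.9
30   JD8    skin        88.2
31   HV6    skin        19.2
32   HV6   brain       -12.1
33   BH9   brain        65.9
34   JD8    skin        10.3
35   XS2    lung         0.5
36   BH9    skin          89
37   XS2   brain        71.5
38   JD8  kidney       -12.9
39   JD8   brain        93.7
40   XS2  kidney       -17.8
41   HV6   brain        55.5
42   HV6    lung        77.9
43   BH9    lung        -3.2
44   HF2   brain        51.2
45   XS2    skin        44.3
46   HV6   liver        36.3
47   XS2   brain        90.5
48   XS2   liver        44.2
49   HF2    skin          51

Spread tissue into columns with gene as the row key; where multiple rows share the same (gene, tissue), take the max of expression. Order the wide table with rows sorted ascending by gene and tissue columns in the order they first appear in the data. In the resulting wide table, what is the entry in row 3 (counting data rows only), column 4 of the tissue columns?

With rows sorted ascending by gene, row 3 is gene=HV6. tissue columns in first-appearance order: liver, kidney, lung, skin, brain; column 4 is skin.
Long rows with gene=HV6, tissue=skin: max(68.1, 19.2) = 68.1.

68.1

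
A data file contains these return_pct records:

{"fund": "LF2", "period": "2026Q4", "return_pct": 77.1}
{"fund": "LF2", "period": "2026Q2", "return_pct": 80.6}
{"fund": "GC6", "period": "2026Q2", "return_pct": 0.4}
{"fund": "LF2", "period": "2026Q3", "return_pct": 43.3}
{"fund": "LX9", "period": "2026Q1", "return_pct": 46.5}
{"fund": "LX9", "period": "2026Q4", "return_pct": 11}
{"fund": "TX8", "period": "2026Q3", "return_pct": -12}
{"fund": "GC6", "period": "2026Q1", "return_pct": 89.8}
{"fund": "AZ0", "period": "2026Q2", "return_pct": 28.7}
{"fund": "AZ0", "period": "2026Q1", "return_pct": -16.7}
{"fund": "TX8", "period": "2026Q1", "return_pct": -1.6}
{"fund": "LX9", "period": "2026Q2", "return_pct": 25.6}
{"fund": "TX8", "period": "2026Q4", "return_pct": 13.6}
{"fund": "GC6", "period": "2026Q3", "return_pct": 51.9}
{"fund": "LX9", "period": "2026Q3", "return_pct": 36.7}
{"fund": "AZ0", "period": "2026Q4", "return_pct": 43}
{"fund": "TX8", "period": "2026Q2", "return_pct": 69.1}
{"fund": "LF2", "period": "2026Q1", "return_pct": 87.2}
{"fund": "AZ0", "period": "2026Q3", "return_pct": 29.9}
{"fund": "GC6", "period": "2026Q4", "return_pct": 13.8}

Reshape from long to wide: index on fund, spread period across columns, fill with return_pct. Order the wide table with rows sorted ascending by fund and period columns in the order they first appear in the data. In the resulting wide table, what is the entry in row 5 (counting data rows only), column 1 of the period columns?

13.6

With rows sorted ascending by fund, row 5 is fund=TX8. period columns in first-appearance order: 2026Q4, 2026Q2, 2026Q3, 2026Q1; column 1 is 2026Q4.
Long rows with fund=TX8, period=2026Q4: return_pct = 13.6.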